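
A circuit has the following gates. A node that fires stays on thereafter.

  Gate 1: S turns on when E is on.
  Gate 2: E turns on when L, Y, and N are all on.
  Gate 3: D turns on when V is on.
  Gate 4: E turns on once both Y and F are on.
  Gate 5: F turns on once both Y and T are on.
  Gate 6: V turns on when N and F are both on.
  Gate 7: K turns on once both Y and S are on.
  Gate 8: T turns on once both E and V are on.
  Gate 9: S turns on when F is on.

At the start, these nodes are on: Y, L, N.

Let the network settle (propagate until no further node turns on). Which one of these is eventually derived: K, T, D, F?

L, Y, and N are on, so E turns on (Gate 2).
E is on, so S turns on (Gate 1).
Y and S are on, so K turns on (Gate 7).
F would need Y and T (Gate 5), but T never turns on. D would need V (Gate 3), but V never turns on. T would need E and V (Gate 8), but V never turns on.

K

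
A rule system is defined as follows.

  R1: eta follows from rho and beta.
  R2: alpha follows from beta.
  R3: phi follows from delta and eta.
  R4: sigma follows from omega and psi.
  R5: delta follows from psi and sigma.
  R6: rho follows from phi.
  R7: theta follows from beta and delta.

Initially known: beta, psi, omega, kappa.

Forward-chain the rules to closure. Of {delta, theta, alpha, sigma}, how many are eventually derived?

4

omega and psi hold, so sigma follows (R4).
From beta, R2 gives alpha.
psi and sigma hold, so delta follows (R5).
From beta and delta, R7 gives theta.
delta: reached.
theta: reached.
alpha: reached.
sigma: reached.
All 4 are reached.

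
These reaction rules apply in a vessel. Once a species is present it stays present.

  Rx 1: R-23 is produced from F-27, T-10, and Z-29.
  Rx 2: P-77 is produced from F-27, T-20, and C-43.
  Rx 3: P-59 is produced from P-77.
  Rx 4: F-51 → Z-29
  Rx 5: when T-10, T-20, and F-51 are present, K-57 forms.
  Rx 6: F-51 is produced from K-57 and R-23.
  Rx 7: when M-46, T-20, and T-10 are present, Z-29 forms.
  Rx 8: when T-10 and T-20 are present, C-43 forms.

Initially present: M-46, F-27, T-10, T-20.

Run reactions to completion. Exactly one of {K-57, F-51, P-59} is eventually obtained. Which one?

T-10 and T-20 present → C-43 forms (Rx 8).
F-27, T-20, and C-43 present → P-77 forms (Rx 2).
P-77 present → P-59 forms (Rx 3).
F-51 would need K-57 and R-23 (Rx 6), but K-57 never forms. K-57 would need T-10, T-20, and F-51 (Rx 5), but F-51 never forms.

P-59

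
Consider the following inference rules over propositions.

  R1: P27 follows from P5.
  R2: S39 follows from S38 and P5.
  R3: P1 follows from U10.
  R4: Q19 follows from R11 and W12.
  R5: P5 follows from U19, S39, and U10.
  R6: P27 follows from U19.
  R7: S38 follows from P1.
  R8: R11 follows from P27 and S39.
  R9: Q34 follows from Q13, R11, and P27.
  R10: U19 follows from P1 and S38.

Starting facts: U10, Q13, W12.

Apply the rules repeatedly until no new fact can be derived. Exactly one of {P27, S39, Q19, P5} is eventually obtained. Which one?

From U10, R3 gives P1.
P1 holds, so S38 follows (R7).
From P1 and S38, R10 gives U19.
U19 holds, so P27 follows (R6).
S39 would need S38 and P5 (R2), but P5 is never established. Q19 would need R11 and W12 (R4), but R11 is never established. P5 would need U19, S39, and U10 (R5), but S39 is never established.

P27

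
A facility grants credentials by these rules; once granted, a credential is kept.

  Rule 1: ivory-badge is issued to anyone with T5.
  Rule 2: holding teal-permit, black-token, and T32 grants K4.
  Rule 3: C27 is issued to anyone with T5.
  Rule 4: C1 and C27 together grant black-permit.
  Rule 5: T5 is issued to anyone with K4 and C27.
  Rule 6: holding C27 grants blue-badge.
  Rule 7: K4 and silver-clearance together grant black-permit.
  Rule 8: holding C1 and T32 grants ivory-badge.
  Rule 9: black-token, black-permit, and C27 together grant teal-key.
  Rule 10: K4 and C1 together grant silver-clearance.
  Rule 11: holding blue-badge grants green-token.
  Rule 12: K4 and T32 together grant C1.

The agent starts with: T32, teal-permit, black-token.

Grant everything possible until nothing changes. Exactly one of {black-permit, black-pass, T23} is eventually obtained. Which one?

Holding teal-permit, black-token, and T32 grants K4 (Rule 2).
Holding K4 and T32 grants C1 (Rule 12).
Holding K4 and C1 grants silver-clearance (Rule 10).
Holding K4 and silver-clearance grants black-permit (Rule 7).
No rule produces black-pass, and it is not given. No rule produces T23, and it is not given.

black-permit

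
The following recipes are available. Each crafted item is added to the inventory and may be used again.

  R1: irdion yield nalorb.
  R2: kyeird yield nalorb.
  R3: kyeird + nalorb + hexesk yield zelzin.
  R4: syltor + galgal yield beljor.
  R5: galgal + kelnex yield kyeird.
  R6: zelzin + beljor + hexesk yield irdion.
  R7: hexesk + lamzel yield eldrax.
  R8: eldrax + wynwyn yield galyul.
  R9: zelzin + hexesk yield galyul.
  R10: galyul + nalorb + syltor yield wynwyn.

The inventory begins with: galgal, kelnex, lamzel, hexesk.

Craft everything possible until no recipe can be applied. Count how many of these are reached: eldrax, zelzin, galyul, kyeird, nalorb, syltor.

galgal + kelnex → kyeird (R5).
Using R7, hexesk and lamzel make eldrax.
Using R2, kyeird makes nalorb.
kyeird + nalorb + hexesk → zelzin (R3).
Using R9, zelzin and hexesk make galyul.
eldrax: reached.
zelzin: reached.
galyul: reached.
kyeird: reached.
nalorb: reached.
No rule produces syltor, and it is not given.
Reached: eldrax, zelzin, galyul, kyeird, and nalorb — 5 of the 6.

5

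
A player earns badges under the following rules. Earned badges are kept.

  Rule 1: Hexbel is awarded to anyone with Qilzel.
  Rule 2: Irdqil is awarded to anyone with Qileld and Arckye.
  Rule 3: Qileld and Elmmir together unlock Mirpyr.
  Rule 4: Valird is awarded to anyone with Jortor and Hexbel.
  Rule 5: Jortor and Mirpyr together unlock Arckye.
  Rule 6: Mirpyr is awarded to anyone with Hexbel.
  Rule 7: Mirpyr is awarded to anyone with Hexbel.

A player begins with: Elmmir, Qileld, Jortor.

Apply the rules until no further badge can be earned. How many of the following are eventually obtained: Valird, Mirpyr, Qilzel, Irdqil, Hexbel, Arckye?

With Qileld and Elmmir, Mirpyr is earned (Rule 3).
With Jortor and Mirpyr, Arckye is earned (Rule 5).
With Qileld and Arckye, Irdqil is earned (Rule 2).
Valird would need Jortor and Hexbel (Rule 4), but Hexbel is never earned.
Mirpyr: reached.
No rule produces Qilzel, and it is not given.
Irdqil: reached.
Hexbel would need Qilzel (Rule 1), but Qilzel is never earned.
Arckye: reached.
Reached: Mirpyr, Irdqil, and Arckye — 3 of the 6.

3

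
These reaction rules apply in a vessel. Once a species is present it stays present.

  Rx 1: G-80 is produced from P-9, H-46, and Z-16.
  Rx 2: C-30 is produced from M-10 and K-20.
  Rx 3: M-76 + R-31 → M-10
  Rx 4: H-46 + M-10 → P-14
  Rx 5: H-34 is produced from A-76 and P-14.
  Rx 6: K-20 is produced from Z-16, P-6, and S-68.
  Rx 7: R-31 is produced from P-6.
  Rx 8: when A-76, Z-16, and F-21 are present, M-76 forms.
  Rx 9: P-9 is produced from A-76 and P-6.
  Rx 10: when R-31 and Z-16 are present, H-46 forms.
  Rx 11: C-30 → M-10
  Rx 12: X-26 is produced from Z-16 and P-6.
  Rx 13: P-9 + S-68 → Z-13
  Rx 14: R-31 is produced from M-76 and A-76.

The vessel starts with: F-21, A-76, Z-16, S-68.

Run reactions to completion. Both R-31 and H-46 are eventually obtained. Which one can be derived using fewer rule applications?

R-31: A-76, Z-16, and F-21 present → M-76 forms (Rx 8). M-76 and A-76 present → R-31 forms (Rx 14). [2 rule applications]
H-46: A-76, Z-16, and F-21 present → M-76 forms (Rx 8). M-76 and A-76 present → R-31 forms (Rx 14). R-31 and Z-16 present → H-46 forms (Rx 10). [3 rule applications]
R-31 needs fewer.

R-31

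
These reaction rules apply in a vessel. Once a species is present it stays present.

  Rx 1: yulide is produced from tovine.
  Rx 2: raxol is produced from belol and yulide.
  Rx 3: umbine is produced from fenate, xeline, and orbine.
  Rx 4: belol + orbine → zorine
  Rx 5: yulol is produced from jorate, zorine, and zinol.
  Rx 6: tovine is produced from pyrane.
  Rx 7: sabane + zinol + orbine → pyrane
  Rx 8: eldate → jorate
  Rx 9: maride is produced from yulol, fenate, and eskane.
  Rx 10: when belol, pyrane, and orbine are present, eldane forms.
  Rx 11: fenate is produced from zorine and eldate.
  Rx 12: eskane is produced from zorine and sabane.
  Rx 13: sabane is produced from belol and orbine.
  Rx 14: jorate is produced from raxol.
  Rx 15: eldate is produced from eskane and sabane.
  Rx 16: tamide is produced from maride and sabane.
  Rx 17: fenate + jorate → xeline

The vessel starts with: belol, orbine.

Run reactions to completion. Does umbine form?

belol and orbine present → zorine forms (Rx 4).
belol and orbine present → sabane forms (Rx 13).
zorine and sabane present → eskane forms (Rx 12).
eskane and sabane present → eldate forms (Rx 15).
zorine and eldate present → fenate forms (Rx 11).
eldate present → jorate forms (Rx 8).
fenate and jorate present → xeline forms (Rx 17).
fenate, xeline, and orbine present → umbine forms (Rx 3).

Yes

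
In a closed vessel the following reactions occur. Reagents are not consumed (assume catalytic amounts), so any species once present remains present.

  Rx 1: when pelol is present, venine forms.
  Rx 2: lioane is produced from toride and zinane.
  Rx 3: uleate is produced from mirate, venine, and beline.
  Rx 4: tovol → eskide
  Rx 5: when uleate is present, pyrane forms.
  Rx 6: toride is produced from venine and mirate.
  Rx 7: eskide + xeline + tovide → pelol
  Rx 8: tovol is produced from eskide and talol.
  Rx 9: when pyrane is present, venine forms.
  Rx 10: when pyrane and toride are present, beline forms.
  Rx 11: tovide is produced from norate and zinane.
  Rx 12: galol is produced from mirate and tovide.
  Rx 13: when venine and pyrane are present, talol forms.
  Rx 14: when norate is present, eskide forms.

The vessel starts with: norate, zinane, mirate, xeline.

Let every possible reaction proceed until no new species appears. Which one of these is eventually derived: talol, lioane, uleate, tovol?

norate present → eskide forms (Rx 14).
norate and zinane present → tovide forms (Rx 11).
eskide, xeline, and tovide present → pelol forms (Rx 7).
pelol present → venine forms (Rx 1).
venine and mirate present → toride forms (Rx 6).
toride and zinane present → lioane forms (Rx 2).
uleate would need mirate, venine, and beline (Rx 3), but beline never forms. talol would need venine and pyrane (Rx 13), but pyrane never forms. tovol would need eskide and talol (Rx 8), but talol never forms.

lioane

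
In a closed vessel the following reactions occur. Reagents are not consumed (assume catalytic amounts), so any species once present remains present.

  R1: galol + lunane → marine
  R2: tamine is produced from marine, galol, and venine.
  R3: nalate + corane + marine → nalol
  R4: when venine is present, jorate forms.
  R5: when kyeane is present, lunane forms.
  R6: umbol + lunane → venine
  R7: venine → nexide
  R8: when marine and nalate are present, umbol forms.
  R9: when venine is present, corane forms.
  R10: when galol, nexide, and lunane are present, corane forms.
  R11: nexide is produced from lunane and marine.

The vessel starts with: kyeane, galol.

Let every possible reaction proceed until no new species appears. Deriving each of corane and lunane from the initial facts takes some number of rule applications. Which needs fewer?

lunane: kyeane present → lunane forms (R5). [1 rule application]
corane: kyeane present → lunane forms (R5). galol and lunane present → marine forms (R1). lunane and marine present → nexide forms (R11). galol, nexide, and lunane present → corane forms (R10). [4 rule applications]
lunane needs fewer.

lunane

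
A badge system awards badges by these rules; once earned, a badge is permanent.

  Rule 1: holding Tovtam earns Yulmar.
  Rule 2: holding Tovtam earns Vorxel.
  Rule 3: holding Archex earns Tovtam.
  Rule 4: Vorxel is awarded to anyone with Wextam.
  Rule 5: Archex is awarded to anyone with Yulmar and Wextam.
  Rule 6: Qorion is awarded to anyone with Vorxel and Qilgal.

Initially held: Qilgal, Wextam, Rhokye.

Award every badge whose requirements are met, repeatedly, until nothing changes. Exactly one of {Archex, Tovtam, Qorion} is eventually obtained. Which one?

Qorion

With Wextam, Vorxel is earned (Rule 4).
With Vorxel and Qilgal, Qorion is earned (Rule 6).
Archex would need Yulmar and Wextam (Rule 5), but Yulmar is never earned. Tovtam would need Archex (Rule 3), but Archex is never earned.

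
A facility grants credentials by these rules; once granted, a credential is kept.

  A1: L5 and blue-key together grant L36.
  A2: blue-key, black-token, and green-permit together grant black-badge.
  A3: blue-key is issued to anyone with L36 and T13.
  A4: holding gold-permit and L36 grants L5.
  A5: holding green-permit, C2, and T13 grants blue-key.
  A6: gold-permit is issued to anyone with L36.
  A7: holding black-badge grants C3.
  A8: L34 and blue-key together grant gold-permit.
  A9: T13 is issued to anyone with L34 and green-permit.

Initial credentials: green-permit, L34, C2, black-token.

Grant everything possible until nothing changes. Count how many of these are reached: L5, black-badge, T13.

2

Holding L34 and green-permit grants T13 (A9).
Holding green-permit, C2, and T13 grants blue-key (A5).
Holding blue-key, black-token, and green-permit grants black-badge (A2).
L5 would need gold-permit and L36 (A4), but L36 is never granted.
black-badge: reached.
T13: reached.
Reached: black-badge and T13 — 2 of the 3.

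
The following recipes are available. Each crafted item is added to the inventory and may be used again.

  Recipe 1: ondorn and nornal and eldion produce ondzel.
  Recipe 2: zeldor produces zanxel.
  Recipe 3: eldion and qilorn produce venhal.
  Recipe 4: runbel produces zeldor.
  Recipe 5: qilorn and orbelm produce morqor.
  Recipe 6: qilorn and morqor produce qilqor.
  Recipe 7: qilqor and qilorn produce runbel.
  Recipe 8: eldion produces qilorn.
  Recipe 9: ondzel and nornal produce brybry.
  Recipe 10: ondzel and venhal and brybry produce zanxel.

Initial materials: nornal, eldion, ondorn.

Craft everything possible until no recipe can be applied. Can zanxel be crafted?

Yes

Using Recipe 8, eldion makes qilorn.
ondorn and nornal and eldion → ondzel (Recipe 1).
ondzel and nornal → brybry (Recipe 9).
Using Recipe 3, eldion and qilorn make venhal.
ondzel and venhal and brybry → zanxel (Recipe 10).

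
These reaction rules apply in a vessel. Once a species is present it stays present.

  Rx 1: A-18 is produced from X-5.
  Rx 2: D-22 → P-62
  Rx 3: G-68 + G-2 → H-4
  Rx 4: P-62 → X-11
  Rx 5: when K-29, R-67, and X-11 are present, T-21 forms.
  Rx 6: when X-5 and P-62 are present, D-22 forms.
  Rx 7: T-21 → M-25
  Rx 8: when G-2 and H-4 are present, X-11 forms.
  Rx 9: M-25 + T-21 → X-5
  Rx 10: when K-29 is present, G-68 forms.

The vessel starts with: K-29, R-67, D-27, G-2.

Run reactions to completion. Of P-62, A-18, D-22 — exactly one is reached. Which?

K-29 present → G-68 forms (Rx 10).
G-68 and G-2 present → H-4 forms (Rx 3).
G-2 and H-4 present → X-11 forms (Rx 8).
K-29, R-67, and X-11 present → T-21 forms (Rx 5).
T-21 present → M-25 forms (Rx 7).
M-25 and T-21 present → X-5 forms (Rx 9).
X-5 present → A-18 forms (Rx 1).
P-62 would need D-22 (Rx 2), but D-22 never forms. D-22 would need X-5 and P-62 (Rx 6), but P-62 never forms.

A-18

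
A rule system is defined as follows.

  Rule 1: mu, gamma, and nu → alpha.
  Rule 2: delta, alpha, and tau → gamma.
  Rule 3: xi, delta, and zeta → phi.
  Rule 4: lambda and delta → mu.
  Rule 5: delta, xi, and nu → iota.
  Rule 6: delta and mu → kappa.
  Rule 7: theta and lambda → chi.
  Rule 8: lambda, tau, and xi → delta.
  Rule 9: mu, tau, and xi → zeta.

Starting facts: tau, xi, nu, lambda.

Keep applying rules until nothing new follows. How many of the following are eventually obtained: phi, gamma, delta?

lambda, tau, and xi hold, so delta follows (Rule 8).
From lambda and delta, Rule 4 gives mu.
mu, tau, and xi hold, so zeta follows (Rule 9).
From xi, delta, and zeta, Rule 3 gives phi.
phi: reached.
gamma would need delta, alpha, and tau (Rule 2), but alpha is never established.
delta: reached.
Reached: phi and delta — 2 of the 3.

2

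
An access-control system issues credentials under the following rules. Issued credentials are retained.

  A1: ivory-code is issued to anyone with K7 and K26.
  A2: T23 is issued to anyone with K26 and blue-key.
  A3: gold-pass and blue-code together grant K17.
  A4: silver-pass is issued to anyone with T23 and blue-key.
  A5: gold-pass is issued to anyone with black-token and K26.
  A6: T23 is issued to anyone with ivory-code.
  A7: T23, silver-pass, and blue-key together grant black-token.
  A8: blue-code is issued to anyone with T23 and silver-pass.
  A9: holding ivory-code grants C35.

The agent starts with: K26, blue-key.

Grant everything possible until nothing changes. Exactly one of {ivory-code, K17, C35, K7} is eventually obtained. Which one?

K17

Holding K26 and blue-key grants T23 (A2).
Holding T23 and blue-key grants silver-pass (A4).
Holding T23 and silver-pass grants blue-code (A8).
Holding T23, silver-pass, and blue-key grants black-token (A7).
Holding black-token and K26 grants gold-pass (A5).
Holding gold-pass and blue-code grants K17 (A3).
C35 would need ivory-code (A9), but ivory-code is never granted. No rule produces K7, and it is not given. ivory-code would need K7 and K26 (A1), but K7 is never granted.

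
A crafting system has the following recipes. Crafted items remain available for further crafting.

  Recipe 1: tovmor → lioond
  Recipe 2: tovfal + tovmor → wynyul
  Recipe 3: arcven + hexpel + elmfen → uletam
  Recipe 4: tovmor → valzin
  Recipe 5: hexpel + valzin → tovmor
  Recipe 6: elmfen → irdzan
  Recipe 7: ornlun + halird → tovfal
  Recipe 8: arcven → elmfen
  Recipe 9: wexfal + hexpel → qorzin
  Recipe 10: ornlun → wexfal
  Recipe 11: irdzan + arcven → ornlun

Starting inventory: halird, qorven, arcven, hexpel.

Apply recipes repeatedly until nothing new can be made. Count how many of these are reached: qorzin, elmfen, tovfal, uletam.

arcven → elmfen (Recipe 8).
arcven + hexpel + elmfen → uletam (Recipe 3).
elmfen → irdzan (Recipe 6).
Using Recipe 11, irdzan and arcven make ornlun.
Using Recipe 7, ornlun and halird make tovfal.
ornlun → wexfal (Recipe 10).
Using Recipe 9, wexfal and hexpel make qorzin.
qorzin: reached.
elmfen: reached.
tovfal: reached.
uletam: reached.
All 4 are reached.

4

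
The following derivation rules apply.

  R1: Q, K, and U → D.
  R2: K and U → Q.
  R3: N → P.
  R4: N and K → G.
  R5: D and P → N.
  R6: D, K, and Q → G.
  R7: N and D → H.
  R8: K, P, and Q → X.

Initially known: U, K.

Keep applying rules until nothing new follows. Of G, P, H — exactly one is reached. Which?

K and U hold, so Q follows (R2).
From Q, K, and U, R1 gives D.
From D, K, and Q, R6 gives G.
P would need N (R3), but N is never established. H would need N and D (R7), but N is never established.

G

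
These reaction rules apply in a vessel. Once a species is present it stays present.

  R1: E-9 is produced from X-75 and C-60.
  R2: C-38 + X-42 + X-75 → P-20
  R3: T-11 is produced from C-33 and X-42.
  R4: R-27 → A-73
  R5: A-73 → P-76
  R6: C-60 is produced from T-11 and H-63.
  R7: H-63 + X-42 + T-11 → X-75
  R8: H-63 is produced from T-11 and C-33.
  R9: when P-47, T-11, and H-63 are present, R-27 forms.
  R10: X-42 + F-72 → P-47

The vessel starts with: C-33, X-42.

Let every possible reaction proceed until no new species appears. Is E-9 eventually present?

C-33 and X-42 present → T-11 forms (R3).
T-11 and C-33 present → H-63 forms (R8).
H-63, X-42, and T-11 present → X-75 forms (R7).
T-11 and H-63 present → C-60 forms (R6).
X-75 and C-60 present → E-9 forms (R1).

Yes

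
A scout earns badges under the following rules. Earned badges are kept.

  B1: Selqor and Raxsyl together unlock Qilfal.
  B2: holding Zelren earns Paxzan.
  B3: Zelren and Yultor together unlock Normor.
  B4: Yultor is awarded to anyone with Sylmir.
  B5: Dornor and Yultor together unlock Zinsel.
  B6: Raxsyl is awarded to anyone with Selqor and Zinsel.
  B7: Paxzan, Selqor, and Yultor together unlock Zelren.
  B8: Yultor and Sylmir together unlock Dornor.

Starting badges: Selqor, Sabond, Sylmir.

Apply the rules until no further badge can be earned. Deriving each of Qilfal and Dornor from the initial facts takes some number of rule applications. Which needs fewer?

Dornor

Dornor: With Sylmir, Yultor is earned (B4). With Yultor and Sylmir, Dornor is earned (B8). [2 rule applications]
Qilfal: With Sylmir, Yultor is earned (B4). With Yultor and Sylmir, Dornor is earned (B8). With Dornor and Yultor, Zinsel is earned (B5). With Selqor and Zinsel, Raxsyl is earned (B6). With Selqor and Raxsyl, Qilfal is earned (B1). [5 rule applications]
Dornor needs fewer.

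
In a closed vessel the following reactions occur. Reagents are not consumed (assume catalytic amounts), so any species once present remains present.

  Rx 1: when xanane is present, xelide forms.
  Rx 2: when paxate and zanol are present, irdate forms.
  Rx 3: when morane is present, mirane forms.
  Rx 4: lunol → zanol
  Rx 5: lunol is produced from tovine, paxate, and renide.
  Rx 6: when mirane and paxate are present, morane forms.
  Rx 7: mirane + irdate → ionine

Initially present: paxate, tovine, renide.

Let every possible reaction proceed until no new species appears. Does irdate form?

tovine, paxate, and renide present → lunol forms (Rx 5).
lunol present → zanol forms (Rx 4).
paxate and zanol present → irdate forms (Rx 2).

Yes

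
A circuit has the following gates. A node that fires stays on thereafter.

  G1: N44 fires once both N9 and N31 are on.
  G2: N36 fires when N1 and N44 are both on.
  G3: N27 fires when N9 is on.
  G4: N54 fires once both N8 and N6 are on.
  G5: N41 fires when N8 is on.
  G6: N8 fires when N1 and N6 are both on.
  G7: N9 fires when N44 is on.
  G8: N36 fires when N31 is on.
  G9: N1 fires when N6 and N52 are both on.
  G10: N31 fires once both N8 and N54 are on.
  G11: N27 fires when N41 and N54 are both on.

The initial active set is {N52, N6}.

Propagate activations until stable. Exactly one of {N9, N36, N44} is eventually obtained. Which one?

N6 and N52 are on, so N1 fires (G9).
G6: N1 and N6 on → N8 on.
N8 and N6 are on, so N54 fires (G4).
N8 and N54 are on, so N31 fires (G10).
N31 is on, so N36 fires (G8).
N44 would need N9 and N31 (G1), but N9 never turns on. N9 would need N44 (G7), but N44 never turns on.

N36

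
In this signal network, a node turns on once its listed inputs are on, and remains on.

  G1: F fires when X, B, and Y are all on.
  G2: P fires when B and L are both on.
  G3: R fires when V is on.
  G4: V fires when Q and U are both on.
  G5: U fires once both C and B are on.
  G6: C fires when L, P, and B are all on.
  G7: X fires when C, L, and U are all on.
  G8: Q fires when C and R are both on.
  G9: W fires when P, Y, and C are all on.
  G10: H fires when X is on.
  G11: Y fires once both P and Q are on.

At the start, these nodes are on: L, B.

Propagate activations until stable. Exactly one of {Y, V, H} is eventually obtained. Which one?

G2: B and L on → P on.
G6: L, P, and B on → C on.
C and B are on, so U fires (G5).
C, L, and U are on, so X fires (G7).
X is on, so H fires (G10).
V would need Q and U (G4), but Q never turns on. Y would need P and Q (G11), but Q never turns on.

H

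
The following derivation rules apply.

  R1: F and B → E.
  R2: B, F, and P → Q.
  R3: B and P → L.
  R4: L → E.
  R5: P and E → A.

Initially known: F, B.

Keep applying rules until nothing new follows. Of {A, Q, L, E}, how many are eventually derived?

1

F and B hold, so E follows (R1).
A would need P and E (R5), but P is never established.
Q would need B, F, and P (R2), but P is never established.
L would need B and P (R3), but P is never established.
E: reached.
Reached: E — 1 of the 4.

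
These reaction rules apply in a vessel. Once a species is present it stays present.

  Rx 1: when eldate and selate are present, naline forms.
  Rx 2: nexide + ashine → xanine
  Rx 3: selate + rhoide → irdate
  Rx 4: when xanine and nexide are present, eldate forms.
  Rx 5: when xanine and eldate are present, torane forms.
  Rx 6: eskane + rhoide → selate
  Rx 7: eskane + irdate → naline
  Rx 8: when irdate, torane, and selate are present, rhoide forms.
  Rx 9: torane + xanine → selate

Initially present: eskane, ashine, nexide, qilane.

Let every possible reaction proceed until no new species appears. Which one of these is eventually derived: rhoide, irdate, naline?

naline

nexide and ashine present → xanine forms (Rx 2).
xanine and nexide present → eldate forms (Rx 4).
xanine and eldate present → torane forms (Rx 5).
torane and xanine present → selate forms (Rx 9).
eldate and selate present → naline forms (Rx 1).
rhoide would need irdate, torane, and selate (Rx 8), but irdate never forms. irdate would need selate and rhoide (Rx 3), but rhoide never forms.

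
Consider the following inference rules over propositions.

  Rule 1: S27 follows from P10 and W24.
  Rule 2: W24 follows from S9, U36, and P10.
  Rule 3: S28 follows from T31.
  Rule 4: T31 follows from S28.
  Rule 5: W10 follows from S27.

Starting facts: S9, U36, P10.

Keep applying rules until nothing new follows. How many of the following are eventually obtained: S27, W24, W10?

S9, U36, and P10 hold, so W24 follows (Rule 2).
P10 and W24 hold, so S27 follows (Rule 1).
S27 holds, so W10 follows (Rule 5).
S27: reached.
W24: reached.
W10: reached.
All 3 are reached.

3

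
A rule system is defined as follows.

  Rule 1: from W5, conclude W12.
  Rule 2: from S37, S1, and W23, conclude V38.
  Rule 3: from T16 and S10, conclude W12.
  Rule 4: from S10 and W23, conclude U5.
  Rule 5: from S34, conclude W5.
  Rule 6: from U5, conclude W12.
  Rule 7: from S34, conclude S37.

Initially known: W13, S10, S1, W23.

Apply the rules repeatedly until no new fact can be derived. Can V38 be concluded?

V38 would need S37, S1, and W23 (Rule 2), but S37 is never established.

No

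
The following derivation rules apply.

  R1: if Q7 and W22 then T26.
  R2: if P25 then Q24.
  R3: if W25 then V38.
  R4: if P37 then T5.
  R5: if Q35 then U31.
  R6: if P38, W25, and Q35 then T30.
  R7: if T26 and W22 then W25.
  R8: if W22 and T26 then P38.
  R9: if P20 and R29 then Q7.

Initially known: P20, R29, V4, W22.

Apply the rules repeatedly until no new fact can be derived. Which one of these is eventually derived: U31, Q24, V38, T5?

From P20 and R29, R9 gives Q7.
From Q7 and W22, R1 gives T26.
From T26 and W22, R7 gives W25.
From W25, R3 gives V38.
Q24 would need P25 (R2), but P25 is never established. U31 would need Q35 (R5), but Q35 is never established. T5 would need P37 (R4), but P37 is never established.

V38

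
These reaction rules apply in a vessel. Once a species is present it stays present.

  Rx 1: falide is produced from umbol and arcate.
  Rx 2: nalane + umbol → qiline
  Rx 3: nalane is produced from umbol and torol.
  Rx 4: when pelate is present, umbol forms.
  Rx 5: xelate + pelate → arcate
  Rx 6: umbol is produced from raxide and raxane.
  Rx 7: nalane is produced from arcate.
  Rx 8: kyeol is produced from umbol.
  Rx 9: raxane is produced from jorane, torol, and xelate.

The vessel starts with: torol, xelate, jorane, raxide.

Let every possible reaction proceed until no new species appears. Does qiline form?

jorane, torol, and xelate present → raxane forms (Rx 9).
raxide and raxane present → umbol forms (Rx 6).
umbol and torol present → nalane forms (Rx 3).
nalane and umbol present → qiline forms (Rx 2).

Yes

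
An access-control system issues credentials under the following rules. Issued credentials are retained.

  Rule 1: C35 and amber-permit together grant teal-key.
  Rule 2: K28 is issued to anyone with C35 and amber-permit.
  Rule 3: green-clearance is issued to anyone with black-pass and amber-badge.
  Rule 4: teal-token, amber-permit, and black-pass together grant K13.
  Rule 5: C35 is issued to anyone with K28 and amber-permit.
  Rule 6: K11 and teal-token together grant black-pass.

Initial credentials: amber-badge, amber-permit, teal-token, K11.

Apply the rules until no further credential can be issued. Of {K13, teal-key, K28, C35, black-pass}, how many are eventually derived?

2

Holding K11 and teal-token grants black-pass (Rule 6).
Holding teal-token, amber-permit, and black-pass grants K13 (Rule 4).
K13: reached.
teal-key would need C35 and amber-permit (Rule 1), but C35 is never granted.
K28 would need C35 and amber-permit (Rule 2), but C35 is never granted.
C35 would need K28 and amber-permit (Rule 5), but K28 is never granted.
black-pass: reached.
Reached: K13 and black-pass — 2 of the 5.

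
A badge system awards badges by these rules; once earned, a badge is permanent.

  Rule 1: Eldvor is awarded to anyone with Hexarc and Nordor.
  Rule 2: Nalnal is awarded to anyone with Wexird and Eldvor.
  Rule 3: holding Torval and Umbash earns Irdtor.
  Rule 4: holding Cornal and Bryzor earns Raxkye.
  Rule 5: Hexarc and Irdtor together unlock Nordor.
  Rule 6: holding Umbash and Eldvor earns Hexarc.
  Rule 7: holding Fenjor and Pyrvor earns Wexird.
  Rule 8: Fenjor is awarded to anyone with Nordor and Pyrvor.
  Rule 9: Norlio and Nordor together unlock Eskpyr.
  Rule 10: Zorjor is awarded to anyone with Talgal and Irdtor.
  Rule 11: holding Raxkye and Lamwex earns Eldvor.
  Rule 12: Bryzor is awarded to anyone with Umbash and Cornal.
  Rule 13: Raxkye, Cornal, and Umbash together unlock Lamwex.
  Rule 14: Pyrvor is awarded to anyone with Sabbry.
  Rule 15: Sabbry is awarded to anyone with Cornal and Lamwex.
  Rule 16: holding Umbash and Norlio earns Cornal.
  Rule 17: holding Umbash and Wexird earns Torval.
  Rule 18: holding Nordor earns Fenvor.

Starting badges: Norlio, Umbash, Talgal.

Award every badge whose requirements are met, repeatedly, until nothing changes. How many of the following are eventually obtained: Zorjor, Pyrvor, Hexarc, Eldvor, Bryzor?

4

With Umbash and Norlio, Cornal is earned (Rule 16).
With Umbash and Cornal, Bryzor is earned (Rule 12).
With Cornal and Bryzor, Raxkye is earned (Rule 4).
With Raxkye, Cornal, and Umbash, Lamwex is earned (Rule 13).
With Raxkye and Lamwex, Eldvor is earned (Rule 11).
With Cornal and Lamwex, Sabbry is earned (Rule 15).
With Umbash and Eldvor, Hexarc is earned (Rule 6).
With Sabbry, Pyrvor is earned (Rule 14).
Zorjor would need Talgal and Irdtor (Rule 10), but Irdtor is never earned.
Pyrvor: reached.
Hexarc: reached.
Eldvor: reached.
Bryzor: reached.
Reached: Pyrvor, Hexarc, Eldvor, and Bryzor — 4 of the 5.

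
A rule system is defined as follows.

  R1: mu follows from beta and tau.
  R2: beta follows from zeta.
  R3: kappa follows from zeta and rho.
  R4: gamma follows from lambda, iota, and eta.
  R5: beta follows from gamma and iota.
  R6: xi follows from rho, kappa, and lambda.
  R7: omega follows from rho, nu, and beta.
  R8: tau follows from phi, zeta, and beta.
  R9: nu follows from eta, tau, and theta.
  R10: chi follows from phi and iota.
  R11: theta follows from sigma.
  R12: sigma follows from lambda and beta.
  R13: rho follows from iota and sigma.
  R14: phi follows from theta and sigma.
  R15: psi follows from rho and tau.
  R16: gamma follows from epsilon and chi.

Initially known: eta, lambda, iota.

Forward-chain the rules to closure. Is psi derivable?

psi would need rho and tau (R15), but tau is never established.

No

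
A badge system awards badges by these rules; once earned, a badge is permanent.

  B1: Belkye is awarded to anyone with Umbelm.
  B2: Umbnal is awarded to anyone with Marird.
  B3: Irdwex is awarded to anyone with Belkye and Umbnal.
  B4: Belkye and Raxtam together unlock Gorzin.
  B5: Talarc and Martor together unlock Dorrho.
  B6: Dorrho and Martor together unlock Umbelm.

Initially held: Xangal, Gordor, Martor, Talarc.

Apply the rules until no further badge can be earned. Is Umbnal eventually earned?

Umbnal would need Marird (B2), but Marird is never earned.

No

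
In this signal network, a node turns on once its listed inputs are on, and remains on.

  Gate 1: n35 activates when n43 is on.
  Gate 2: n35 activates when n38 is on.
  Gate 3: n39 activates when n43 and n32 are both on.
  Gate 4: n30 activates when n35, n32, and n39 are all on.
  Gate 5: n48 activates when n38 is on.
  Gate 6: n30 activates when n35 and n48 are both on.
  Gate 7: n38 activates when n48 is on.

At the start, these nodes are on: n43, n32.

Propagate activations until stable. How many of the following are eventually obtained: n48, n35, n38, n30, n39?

Gate 3: n43 and n32 on → n39 on.
Gate 1: n43 on → n35 on.
Gate 4: n35, n32, and n39 on → n30 on.
n48 would need n38 (Gate 5), but n38 never turns on.
n35: reached.
n38 would need n48 (Gate 7), but n48 never turns on.
n30: reached.
n39: reached.
Reached: n35, n30, and n39 — 3 of the 5.

3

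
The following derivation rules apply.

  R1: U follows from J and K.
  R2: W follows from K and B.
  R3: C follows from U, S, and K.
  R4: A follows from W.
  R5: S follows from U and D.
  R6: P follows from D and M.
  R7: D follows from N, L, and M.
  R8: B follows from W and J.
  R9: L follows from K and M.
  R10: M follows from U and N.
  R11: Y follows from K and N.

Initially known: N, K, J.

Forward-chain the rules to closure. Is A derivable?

No

A would need W (R4), but W is never established.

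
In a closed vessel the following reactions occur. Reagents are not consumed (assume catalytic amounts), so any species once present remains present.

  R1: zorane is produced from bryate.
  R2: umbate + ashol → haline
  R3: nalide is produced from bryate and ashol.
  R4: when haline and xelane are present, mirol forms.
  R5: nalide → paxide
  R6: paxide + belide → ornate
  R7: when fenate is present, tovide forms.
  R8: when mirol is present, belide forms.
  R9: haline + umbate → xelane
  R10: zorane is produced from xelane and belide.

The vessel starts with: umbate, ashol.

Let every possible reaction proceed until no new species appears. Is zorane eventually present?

umbate and ashol present → haline forms (R2).
haline and umbate present → xelane forms (R9).
haline and xelane present → mirol forms (R4).
mirol present → belide forms (R8).
xelane and belide present → zorane forms (R10).

Yes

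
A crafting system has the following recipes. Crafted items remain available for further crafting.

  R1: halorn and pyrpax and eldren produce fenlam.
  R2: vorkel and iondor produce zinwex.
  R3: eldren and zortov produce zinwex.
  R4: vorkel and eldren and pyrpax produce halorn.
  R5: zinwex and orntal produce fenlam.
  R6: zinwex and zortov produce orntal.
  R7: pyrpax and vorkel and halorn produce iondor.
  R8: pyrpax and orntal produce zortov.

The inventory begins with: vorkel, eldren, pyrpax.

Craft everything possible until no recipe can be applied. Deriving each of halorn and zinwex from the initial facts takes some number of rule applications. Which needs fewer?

halorn: Using R4, vorkel, eldren, and pyrpax make halorn. [1 rule application]
zinwex: Using R4, vorkel, eldren, and pyrpax make halorn. pyrpax and vorkel and halorn → iondor (R7). Using R2, vorkel and iondor make zinwex. [3 rule applications]
halorn needs fewer.

halorn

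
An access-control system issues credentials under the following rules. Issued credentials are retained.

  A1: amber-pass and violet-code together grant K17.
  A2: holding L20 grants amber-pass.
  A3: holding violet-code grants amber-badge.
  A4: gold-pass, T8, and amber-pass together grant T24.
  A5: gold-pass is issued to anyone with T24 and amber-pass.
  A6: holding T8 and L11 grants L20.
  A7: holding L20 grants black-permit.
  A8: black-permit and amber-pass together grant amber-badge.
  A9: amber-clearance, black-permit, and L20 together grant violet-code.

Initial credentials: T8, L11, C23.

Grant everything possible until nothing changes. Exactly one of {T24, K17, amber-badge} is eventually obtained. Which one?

amber-badge

Holding T8 and L11 grants L20 (A6).
Holding L20 grants black-permit (A7).
Holding L20 grants amber-pass (A2).
Holding black-permit and amber-pass grants amber-badge (A8).
T24 would need gold-pass, T8, and amber-pass (A4), but gold-pass is never granted. K17 would need amber-pass and violet-code (A1), but violet-code is never granted.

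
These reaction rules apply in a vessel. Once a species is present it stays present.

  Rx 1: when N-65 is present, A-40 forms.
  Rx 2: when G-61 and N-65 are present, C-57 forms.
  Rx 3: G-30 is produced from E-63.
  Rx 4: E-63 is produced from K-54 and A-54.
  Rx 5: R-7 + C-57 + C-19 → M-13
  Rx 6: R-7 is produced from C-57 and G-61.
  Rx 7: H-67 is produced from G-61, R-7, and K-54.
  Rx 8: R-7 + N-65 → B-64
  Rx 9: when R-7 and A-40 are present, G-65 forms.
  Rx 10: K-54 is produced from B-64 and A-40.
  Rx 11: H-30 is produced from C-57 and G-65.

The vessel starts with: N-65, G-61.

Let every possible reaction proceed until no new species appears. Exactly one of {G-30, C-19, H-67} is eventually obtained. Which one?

H-67

G-61 and N-65 present → C-57 forms (Rx 2).
N-65 present → A-40 forms (Rx 1).
C-57 and G-61 present → R-7 forms (Rx 6).
R-7 and N-65 present → B-64 forms (Rx 8).
B-64 and A-40 present → K-54 forms (Rx 10).
G-61, R-7, and K-54 present → H-67 forms (Rx 7).
No rule produces C-19, and it is not given. G-30 would need E-63 (Rx 3), but E-63 never forms.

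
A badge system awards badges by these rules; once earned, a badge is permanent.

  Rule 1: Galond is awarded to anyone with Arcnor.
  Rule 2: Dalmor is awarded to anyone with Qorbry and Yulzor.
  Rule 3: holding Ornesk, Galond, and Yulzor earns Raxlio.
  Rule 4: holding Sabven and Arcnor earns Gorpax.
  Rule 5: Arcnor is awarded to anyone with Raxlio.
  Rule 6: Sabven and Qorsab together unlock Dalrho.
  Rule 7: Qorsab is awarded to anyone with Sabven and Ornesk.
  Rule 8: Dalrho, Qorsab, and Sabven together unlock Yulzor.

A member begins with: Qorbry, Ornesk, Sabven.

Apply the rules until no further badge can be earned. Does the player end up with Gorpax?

Gorpax would need Sabven and Arcnor (Rule 4), but Arcnor is never earned.

No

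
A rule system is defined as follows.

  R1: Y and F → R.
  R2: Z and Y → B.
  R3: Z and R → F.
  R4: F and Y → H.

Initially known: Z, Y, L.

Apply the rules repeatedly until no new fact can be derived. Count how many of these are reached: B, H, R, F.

1

Z and Y hold, so B follows (R2).
B: reached.
H would need F and Y (R4), but F is never established.
R would need Y and F (R1), but F is never established.
F would need Z and R (R3), but R is never established.
Reached: B — 1 of the 4.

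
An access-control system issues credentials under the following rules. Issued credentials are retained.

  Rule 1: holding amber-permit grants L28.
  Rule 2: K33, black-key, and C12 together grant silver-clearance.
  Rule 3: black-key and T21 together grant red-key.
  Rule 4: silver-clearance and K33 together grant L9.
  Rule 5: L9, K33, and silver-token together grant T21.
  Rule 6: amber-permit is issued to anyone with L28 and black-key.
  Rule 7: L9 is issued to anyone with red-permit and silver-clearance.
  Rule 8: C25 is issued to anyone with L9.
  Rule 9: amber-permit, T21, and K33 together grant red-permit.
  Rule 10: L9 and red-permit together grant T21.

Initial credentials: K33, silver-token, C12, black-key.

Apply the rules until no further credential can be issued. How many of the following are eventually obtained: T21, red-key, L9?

Holding K33, black-key, and C12 grants silver-clearance (Rule 2).
Holding silver-clearance and K33 grants L9 (Rule 4).
Holding L9, K33, and silver-token grants T21 (Rule 5).
Holding black-key and T21 grants red-key (Rule 3).
T21: reached.
red-key: reached.
L9: reached.
All 3 are reached.

3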